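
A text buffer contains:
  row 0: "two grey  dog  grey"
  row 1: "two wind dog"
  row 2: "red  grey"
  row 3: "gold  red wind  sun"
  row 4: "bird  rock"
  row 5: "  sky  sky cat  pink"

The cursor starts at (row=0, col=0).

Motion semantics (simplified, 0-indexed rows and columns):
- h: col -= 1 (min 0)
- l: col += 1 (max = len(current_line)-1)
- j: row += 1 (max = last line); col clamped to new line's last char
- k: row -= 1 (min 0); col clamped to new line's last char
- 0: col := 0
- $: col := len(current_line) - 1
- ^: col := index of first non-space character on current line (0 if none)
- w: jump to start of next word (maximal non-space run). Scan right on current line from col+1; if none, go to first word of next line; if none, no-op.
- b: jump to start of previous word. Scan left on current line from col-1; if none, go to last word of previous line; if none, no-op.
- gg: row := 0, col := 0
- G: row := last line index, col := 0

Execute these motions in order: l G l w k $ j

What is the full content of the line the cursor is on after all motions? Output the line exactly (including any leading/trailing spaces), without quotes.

Answer:   sky  sky cat  pink

Derivation:
After 1 (l): row=0 col=1 char='w'
After 2 (G): row=5 col=0 char='_'
After 3 (l): row=5 col=1 char='_'
After 4 (w): row=5 col=2 char='s'
After 5 (k): row=4 col=2 char='r'
After 6 ($): row=4 col=9 char='k'
After 7 (j): row=5 col=9 char='y'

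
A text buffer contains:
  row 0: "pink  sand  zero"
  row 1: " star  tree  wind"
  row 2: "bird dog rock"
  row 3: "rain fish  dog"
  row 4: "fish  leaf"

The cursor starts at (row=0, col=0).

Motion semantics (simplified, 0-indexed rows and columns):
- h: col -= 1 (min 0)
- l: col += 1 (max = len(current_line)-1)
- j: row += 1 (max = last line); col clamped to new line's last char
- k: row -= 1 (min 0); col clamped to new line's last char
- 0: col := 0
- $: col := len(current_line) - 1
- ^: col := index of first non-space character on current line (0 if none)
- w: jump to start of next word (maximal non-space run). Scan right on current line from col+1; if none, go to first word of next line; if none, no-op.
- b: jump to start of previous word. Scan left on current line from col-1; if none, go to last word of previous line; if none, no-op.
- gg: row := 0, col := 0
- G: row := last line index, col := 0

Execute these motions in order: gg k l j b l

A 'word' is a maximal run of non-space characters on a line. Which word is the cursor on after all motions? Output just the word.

After 1 (gg): row=0 col=0 char='p'
After 2 (k): row=0 col=0 char='p'
After 3 (l): row=0 col=1 char='i'
After 4 (j): row=1 col=1 char='s'
After 5 (b): row=0 col=12 char='z'
After 6 (l): row=0 col=13 char='e'

Answer: zero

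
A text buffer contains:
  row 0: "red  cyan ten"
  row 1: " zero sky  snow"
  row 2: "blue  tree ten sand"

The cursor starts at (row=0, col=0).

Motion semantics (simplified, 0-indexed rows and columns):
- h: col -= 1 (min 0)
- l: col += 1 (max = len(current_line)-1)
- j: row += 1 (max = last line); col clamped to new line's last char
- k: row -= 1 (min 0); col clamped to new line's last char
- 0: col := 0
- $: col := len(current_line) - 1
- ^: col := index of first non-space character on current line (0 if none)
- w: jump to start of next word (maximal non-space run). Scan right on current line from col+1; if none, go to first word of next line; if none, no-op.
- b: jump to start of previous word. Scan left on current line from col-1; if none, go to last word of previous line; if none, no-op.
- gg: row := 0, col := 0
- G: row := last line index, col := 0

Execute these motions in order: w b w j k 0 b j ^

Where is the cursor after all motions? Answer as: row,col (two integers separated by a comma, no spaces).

Answer: 1,1

Derivation:
After 1 (w): row=0 col=5 char='c'
After 2 (b): row=0 col=0 char='r'
After 3 (w): row=0 col=5 char='c'
After 4 (j): row=1 col=5 char='_'
After 5 (k): row=0 col=5 char='c'
After 6 (0): row=0 col=0 char='r'
After 7 (b): row=0 col=0 char='r'
After 8 (j): row=1 col=0 char='_'
After 9 (^): row=1 col=1 char='z'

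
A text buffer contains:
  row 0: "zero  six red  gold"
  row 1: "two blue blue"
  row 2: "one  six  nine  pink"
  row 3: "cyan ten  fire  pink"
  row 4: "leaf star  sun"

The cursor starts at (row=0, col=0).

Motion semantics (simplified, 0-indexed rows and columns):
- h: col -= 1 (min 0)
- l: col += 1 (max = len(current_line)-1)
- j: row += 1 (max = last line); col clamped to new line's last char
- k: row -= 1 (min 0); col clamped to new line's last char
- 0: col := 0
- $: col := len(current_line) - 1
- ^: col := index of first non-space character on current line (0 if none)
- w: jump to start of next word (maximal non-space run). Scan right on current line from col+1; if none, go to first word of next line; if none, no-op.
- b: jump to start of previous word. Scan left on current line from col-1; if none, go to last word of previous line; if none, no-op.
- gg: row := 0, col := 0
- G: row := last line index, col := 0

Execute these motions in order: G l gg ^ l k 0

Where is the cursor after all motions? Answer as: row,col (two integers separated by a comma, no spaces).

After 1 (G): row=4 col=0 char='l'
After 2 (l): row=4 col=1 char='e'
After 3 (gg): row=0 col=0 char='z'
After 4 (^): row=0 col=0 char='z'
After 5 (l): row=0 col=1 char='e'
After 6 (k): row=0 col=1 char='e'
After 7 (0): row=0 col=0 char='z'

Answer: 0,0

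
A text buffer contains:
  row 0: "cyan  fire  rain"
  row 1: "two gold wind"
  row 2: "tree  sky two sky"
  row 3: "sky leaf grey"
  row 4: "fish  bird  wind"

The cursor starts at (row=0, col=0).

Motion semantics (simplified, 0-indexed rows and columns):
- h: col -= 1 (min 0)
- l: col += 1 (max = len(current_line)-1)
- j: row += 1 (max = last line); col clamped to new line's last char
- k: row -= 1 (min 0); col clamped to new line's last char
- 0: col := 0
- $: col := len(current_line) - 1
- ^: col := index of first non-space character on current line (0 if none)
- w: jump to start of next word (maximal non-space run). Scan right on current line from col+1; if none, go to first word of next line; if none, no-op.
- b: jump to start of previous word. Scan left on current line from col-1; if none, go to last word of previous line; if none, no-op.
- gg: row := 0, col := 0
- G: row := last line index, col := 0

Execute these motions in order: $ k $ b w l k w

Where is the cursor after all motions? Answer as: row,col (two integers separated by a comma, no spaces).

After 1 ($): row=0 col=15 char='n'
After 2 (k): row=0 col=15 char='n'
After 3 ($): row=0 col=15 char='n'
After 4 (b): row=0 col=12 char='r'
After 5 (w): row=1 col=0 char='t'
After 6 (l): row=1 col=1 char='w'
After 7 (k): row=0 col=1 char='y'
After 8 (w): row=0 col=6 char='f'

Answer: 0,6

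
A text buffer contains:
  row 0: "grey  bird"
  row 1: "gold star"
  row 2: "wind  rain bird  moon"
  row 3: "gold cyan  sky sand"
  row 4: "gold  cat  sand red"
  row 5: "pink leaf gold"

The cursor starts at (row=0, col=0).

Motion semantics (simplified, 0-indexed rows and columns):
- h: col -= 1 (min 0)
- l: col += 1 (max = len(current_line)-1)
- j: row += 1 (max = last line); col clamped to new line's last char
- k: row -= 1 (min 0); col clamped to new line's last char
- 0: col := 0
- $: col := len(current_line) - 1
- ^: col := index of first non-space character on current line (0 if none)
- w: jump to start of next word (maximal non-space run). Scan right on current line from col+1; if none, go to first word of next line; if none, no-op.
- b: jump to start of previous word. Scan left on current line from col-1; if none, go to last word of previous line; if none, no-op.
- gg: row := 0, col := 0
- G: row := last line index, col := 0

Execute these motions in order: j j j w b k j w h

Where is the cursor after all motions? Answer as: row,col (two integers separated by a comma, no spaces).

After 1 (j): row=1 col=0 char='g'
After 2 (j): row=2 col=0 char='w'
After 3 (j): row=3 col=0 char='g'
After 4 (w): row=3 col=5 char='c'
After 5 (b): row=3 col=0 char='g'
After 6 (k): row=2 col=0 char='w'
After 7 (j): row=3 col=0 char='g'
After 8 (w): row=3 col=5 char='c'
After 9 (h): row=3 col=4 char='_'

Answer: 3,4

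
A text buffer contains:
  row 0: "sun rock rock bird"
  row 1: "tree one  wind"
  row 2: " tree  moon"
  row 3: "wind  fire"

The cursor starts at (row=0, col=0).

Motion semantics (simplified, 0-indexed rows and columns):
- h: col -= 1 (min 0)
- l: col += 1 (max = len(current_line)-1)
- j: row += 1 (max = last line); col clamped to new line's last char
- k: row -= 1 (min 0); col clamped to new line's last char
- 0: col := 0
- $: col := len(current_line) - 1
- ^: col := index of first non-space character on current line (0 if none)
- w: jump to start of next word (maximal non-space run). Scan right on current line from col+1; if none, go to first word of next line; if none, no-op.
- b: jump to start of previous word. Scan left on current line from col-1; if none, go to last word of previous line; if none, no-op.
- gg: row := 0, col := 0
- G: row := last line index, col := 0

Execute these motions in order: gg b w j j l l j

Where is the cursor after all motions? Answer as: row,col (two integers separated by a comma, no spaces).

After 1 (gg): row=0 col=0 char='s'
After 2 (b): row=0 col=0 char='s'
After 3 (w): row=0 col=4 char='r'
After 4 (j): row=1 col=4 char='_'
After 5 (j): row=2 col=4 char='e'
After 6 (l): row=2 col=5 char='_'
After 7 (l): row=2 col=6 char='_'
After 8 (j): row=3 col=6 char='f'

Answer: 3,6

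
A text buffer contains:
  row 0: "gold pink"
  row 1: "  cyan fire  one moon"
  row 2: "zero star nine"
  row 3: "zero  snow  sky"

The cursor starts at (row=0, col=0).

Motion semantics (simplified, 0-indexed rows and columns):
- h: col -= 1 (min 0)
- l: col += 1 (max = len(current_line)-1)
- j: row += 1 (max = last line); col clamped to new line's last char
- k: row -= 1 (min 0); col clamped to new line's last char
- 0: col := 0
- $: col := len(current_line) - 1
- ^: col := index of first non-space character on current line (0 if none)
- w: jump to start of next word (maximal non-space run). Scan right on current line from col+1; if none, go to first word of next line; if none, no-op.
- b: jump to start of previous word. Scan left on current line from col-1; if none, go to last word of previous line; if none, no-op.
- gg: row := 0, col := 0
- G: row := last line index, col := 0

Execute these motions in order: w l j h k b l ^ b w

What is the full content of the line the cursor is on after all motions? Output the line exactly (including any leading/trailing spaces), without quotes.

Answer: gold pink

Derivation:
After 1 (w): row=0 col=5 char='p'
After 2 (l): row=0 col=6 char='i'
After 3 (j): row=1 col=6 char='_'
After 4 (h): row=1 col=5 char='n'
After 5 (k): row=0 col=5 char='p'
After 6 (b): row=0 col=0 char='g'
After 7 (l): row=0 col=1 char='o'
After 8 (^): row=0 col=0 char='g'
After 9 (b): row=0 col=0 char='g'
After 10 (w): row=0 col=5 char='p'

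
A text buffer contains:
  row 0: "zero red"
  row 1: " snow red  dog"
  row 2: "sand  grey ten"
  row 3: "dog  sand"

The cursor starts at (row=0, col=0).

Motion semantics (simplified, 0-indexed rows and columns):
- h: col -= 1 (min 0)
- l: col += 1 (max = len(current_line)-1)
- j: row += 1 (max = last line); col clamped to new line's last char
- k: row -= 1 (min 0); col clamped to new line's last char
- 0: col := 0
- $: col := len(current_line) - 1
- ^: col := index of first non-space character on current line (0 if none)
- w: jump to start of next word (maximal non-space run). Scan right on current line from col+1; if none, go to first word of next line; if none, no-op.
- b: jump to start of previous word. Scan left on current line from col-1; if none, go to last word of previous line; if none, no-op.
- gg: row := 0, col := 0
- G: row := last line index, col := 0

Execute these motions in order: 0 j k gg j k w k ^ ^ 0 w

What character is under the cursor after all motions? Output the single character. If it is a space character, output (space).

After 1 (0): row=0 col=0 char='z'
After 2 (j): row=1 col=0 char='_'
After 3 (k): row=0 col=0 char='z'
After 4 (gg): row=0 col=0 char='z'
After 5 (j): row=1 col=0 char='_'
After 6 (k): row=0 col=0 char='z'
After 7 (w): row=0 col=5 char='r'
After 8 (k): row=0 col=5 char='r'
After 9 (^): row=0 col=0 char='z'
After 10 (^): row=0 col=0 char='z'
After 11 (0): row=0 col=0 char='z'
After 12 (w): row=0 col=5 char='r'

Answer: r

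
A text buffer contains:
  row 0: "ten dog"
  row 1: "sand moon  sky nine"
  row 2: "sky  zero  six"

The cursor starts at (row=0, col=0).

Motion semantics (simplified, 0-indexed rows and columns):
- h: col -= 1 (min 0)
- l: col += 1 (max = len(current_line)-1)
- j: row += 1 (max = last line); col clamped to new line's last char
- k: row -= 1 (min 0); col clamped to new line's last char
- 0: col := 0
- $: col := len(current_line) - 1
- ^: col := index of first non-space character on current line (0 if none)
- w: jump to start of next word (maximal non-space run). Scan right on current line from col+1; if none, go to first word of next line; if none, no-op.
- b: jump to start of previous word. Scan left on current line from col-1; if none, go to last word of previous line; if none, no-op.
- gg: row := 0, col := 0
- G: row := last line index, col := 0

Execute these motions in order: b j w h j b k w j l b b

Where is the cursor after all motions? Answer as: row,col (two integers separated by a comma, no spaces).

After 1 (b): row=0 col=0 char='t'
After 2 (j): row=1 col=0 char='s'
After 3 (w): row=1 col=5 char='m'
After 4 (h): row=1 col=4 char='_'
After 5 (j): row=2 col=4 char='_'
After 6 (b): row=2 col=0 char='s'
After 7 (k): row=1 col=0 char='s'
After 8 (w): row=1 col=5 char='m'
After 9 (j): row=2 col=5 char='z'
After 10 (l): row=2 col=6 char='e'
After 11 (b): row=2 col=5 char='z'
After 12 (b): row=2 col=0 char='s'

Answer: 2,0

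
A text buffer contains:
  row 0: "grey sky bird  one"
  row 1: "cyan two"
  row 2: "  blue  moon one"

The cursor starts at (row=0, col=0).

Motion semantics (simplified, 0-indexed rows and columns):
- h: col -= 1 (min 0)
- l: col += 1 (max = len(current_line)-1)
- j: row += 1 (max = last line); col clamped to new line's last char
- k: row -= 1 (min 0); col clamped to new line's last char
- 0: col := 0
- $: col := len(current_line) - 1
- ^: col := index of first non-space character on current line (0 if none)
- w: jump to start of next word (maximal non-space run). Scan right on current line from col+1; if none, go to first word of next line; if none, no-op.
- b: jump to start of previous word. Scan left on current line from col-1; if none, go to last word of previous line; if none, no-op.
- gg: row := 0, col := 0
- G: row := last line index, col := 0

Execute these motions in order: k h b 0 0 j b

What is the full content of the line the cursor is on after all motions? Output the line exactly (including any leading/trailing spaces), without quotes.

After 1 (k): row=0 col=0 char='g'
After 2 (h): row=0 col=0 char='g'
After 3 (b): row=0 col=0 char='g'
After 4 (0): row=0 col=0 char='g'
After 5 (0): row=0 col=0 char='g'
After 6 (j): row=1 col=0 char='c'
After 7 (b): row=0 col=15 char='o'

Answer: grey sky bird  one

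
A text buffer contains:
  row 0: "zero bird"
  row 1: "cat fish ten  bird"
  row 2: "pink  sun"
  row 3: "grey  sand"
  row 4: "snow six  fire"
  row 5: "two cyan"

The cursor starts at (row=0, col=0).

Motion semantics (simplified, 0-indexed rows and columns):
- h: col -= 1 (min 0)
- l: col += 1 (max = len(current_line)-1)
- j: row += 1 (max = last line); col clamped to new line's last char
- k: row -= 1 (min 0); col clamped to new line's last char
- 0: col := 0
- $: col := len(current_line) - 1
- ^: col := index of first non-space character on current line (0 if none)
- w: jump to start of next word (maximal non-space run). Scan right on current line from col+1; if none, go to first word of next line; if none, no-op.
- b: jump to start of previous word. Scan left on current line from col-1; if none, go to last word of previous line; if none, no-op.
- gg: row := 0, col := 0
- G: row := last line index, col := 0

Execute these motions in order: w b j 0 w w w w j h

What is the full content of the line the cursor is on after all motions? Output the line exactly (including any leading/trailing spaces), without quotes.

After 1 (w): row=0 col=5 char='b'
After 2 (b): row=0 col=0 char='z'
After 3 (j): row=1 col=0 char='c'
After 4 (0): row=1 col=0 char='c'
After 5 (w): row=1 col=4 char='f'
After 6 (w): row=1 col=9 char='t'
After 7 (w): row=1 col=14 char='b'
After 8 (w): row=2 col=0 char='p'
After 9 (j): row=3 col=0 char='g'
After 10 (h): row=3 col=0 char='g'

Answer: grey  sand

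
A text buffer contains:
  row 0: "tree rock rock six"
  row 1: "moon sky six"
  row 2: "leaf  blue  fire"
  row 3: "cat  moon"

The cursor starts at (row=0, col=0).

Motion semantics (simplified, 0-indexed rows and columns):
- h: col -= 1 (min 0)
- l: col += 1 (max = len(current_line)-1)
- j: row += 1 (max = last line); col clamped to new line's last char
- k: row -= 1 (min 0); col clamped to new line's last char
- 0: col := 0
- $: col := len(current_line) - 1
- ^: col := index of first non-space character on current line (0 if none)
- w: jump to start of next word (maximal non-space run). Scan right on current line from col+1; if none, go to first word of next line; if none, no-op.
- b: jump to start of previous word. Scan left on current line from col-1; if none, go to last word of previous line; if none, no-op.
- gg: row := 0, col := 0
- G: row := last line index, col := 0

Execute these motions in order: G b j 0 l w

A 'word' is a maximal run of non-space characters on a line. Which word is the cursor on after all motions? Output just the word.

Answer: moon

Derivation:
After 1 (G): row=3 col=0 char='c'
After 2 (b): row=2 col=12 char='f'
After 3 (j): row=3 col=8 char='n'
After 4 (0): row=3 col=0 char='c'
After 5 (l): row=3 col=1 char='a'
After 6 (w): row=3 col=5 char='m'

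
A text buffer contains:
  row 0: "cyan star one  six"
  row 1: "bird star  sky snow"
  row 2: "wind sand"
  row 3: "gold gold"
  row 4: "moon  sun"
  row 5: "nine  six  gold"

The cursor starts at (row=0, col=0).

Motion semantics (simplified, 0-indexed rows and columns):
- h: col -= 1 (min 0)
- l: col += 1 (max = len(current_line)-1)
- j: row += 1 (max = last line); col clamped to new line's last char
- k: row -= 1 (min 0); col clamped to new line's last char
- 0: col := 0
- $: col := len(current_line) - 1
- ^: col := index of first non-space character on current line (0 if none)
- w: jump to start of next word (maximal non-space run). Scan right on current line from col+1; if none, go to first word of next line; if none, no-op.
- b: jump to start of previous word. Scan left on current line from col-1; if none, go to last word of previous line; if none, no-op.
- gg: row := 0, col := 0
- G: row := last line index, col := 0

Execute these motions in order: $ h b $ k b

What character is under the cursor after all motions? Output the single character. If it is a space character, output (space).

Answer: s

Derivation:
After 1 ($): row=0 col=17 char='x'
After 2 (h): row=0 col=16 char='i'
After 3 (b): row=0 col=15 char='s'
After 4 ($): row=0 col=17 char='x'
After 5 (k): row=0 col=17 char='x'
After 6 (b): row=0 col=15 char='s'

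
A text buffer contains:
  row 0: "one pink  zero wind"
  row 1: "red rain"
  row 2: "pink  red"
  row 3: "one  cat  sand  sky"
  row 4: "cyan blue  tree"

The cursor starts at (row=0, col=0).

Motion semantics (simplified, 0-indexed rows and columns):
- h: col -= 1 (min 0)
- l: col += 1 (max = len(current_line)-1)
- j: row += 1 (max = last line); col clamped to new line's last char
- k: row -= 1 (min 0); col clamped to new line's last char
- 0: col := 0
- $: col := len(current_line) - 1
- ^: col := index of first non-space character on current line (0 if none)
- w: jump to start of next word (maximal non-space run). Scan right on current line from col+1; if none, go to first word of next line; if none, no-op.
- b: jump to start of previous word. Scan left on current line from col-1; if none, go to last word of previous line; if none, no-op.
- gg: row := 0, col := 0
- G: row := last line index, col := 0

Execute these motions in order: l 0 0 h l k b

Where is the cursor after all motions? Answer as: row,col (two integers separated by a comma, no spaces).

After 1 (l): row=0 col=1 char='n'
After 2 (0): row=0 col=0 char='o'
After 3 (0): row=0 col=0 char='o'
After 4 (h): row=0 col=0 char='o'
After 5 (l): row=0 col=1 char='n'
After 6 (k): row=0 col=1 char='n'
After 7 (b): row=0 col=0 char='o'

Answer: 0,0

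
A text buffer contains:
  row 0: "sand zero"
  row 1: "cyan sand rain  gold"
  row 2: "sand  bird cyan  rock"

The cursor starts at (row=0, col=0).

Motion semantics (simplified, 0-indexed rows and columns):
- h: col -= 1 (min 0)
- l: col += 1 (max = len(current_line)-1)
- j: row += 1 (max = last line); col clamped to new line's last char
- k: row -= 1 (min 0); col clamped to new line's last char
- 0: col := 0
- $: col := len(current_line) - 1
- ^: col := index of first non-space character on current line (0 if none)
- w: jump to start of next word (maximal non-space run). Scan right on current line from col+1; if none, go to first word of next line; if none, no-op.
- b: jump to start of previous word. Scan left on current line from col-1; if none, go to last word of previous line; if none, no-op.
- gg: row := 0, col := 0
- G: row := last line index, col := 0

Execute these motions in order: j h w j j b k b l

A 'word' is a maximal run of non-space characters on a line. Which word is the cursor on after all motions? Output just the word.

Answer: zero

Derivation:
After 1 (j): row=1 col=0 char='c'
After 2 (h): row=1 col=0 char='c'
After 3 (w): row=1 col=5 char='s'
After 4 (j): row=2 col=5 char='_'
After 5 (j): row=2 col=5 char='_'
After 6 (b): row=2 col=0 char='s'
After 7 (k): row=1 col=0 char='c'
After 8 (b): row=0 col=5 char='z'
After 9 (l): row=0 col=6 char='e'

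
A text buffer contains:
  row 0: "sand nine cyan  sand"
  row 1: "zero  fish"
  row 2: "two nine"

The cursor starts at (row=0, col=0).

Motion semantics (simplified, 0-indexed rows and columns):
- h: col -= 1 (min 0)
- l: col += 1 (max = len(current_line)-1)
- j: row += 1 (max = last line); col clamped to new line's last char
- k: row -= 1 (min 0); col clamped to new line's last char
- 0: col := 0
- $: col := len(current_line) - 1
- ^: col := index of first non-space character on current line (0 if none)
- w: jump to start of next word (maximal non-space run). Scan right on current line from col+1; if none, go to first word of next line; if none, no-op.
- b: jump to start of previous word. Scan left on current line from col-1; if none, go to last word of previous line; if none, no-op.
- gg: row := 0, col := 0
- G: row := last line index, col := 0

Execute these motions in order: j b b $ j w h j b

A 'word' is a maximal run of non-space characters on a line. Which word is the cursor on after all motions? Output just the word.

Answer: fish

Derivation:
After 1 (j): row=1 col=0 char='z'
After 2 (b): row=0 col=16 char='s'
After 3 (b): row=0 col=10 char='c'
After 4 ($): row=0 col=19 char='d'
After 5 (j): row=1 col=9 char='h'
After 6 (w): row=2 col=0 char='t'
After 7 (h): row=2 col=0 char='t'
After 8 (j): row=2 col=0 char='t'
After 9 (b): row=1 col=6 char='f'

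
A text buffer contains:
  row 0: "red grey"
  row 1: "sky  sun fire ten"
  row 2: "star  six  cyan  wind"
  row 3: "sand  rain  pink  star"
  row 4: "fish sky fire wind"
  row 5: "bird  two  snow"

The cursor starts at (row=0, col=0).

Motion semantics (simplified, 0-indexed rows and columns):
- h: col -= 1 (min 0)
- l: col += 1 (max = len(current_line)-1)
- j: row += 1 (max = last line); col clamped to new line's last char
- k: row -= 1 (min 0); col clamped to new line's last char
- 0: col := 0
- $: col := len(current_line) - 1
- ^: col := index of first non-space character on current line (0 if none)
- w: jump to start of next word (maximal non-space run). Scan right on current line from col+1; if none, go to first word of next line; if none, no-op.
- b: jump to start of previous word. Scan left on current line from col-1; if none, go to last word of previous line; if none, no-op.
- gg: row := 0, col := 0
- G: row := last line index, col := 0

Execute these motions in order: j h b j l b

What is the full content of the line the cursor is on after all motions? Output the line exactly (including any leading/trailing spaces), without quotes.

Answer: sky  sun fire ten

Derivation:
After 1 (j): row=1 col=0 char='s'
After 2 (h): row=1 col=0 char='s'
After 3 (b): row=0 col=4 char='g'
After 4 (j): row=1 col=4 char='_'
After 5 (l): row=1 col=5 char='s'
After 6 (b): row=1 col=0 char='s'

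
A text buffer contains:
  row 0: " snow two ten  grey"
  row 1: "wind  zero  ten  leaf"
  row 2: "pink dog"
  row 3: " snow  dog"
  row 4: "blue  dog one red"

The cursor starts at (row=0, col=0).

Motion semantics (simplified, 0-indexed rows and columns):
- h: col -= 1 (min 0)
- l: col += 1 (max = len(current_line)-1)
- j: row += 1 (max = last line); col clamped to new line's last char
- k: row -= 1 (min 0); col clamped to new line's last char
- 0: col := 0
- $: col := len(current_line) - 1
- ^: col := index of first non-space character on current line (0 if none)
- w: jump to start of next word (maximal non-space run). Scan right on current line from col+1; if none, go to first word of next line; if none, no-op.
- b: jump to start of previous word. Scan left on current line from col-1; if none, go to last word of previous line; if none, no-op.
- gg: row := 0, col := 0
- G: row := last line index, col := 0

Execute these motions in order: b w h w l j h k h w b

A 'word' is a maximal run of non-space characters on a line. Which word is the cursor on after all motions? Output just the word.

After 1 (b): row=0 col=0 char='_'
After 2 (w): row=0 col=1 char='s'
After 3 (h): row=0 col=0 char='_'
After 4 (w): row=0 col=1 char='s'
After 5 (l): row=0 col=2 char='n'
After 6 (j): row=1 col=2 char='n'
After 7 (h): row=1 col=1 char='i'
After 8 (k): row=0 col=1 char='s'
After 9 (h): row=0 col=0 char='_'
After 10 (w): row=0 col=1 char='s'
After 11 (b): row=0 col=1 char='s'

Answer: snow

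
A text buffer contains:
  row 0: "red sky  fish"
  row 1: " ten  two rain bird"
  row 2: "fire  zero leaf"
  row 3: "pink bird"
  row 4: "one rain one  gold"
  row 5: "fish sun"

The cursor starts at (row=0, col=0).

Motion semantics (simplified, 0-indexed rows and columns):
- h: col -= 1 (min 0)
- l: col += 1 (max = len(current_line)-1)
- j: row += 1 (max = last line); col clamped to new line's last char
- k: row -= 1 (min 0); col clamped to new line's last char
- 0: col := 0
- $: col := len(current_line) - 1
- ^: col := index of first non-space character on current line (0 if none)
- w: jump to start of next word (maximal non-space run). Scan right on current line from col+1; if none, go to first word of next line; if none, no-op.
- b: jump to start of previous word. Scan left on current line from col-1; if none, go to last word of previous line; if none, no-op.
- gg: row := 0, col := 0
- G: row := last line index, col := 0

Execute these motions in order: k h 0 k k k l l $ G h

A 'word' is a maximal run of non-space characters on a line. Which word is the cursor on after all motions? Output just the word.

Answer: fish

Derivation:
After 1 (k): row=0 col=0 char='r'
After 2 (h): row=0 col=0 char='r'
After 3 (0): row=0 col=0 char='r'
After 4 (k): row=0 col=0 char='r'
After 5 (k): row=0 col=0 char='r'
After 6 (k): row=0 col=0 char='r'
After 7 (l): row=0 col=1 char='e'
After 8 (l): row=0 col=2 char='d'
After 9 ($): row=0 col=12 char='h'
After 10 (G): row=5 col=0 char='f'
After 11 (h): row=5 col=0 char='f'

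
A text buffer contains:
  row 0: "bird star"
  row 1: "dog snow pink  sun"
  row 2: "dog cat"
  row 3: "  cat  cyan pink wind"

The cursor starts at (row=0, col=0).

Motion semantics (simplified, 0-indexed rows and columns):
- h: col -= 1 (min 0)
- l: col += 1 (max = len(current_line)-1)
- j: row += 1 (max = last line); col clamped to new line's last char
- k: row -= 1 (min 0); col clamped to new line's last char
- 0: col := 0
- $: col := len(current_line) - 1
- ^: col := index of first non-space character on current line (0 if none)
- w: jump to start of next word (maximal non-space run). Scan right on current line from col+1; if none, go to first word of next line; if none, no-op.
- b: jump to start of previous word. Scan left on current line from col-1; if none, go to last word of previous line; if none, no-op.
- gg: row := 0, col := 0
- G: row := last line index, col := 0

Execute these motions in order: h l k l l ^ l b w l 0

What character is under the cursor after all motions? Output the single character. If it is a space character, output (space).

Answer: b

Derivation:
After 1 (h): row=0 col=0 char='b'
After 2 (l): row=0 col=1 char='i'
After 3 (k): row=0 col=1 char='i'
After 4 (l): row=0 col=2 char='r'
After 5 (l): row=0 col=3 char='d'
After 6 (^): row=0 col=0 char='b'
After 7 (l): row=0 col=1 char='i'
After 8 (b): row=0 col=0 char='b'
After 9 (w): row=0 col=5 char='s'
After 10 (l): row=0 col=6 char='t'
After 11 (0): row=0 col=0 char='b'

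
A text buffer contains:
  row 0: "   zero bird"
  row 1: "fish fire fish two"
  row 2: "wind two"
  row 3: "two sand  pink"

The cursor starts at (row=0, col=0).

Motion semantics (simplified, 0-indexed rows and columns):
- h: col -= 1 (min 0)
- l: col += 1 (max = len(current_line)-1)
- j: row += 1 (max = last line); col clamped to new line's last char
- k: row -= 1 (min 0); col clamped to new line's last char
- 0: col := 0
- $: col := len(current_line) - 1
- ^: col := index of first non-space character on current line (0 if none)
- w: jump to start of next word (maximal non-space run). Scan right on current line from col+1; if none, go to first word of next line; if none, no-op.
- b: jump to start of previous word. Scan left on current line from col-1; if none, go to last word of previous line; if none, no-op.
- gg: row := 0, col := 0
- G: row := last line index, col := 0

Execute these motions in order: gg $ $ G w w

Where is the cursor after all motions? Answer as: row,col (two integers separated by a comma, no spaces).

Answer: 3,10

Derivation:
After 1 (gg): row=0 col=0 char='_'
After 2 ($): row=0 col=11 char='d'
After 3 ($): row=0 col=11 char='d'
After 4 (G): row=3 col=0 char='t'
After 5 (w): row=3 col=4 char='s'
After 6 (w): row=3 col=10 char='p'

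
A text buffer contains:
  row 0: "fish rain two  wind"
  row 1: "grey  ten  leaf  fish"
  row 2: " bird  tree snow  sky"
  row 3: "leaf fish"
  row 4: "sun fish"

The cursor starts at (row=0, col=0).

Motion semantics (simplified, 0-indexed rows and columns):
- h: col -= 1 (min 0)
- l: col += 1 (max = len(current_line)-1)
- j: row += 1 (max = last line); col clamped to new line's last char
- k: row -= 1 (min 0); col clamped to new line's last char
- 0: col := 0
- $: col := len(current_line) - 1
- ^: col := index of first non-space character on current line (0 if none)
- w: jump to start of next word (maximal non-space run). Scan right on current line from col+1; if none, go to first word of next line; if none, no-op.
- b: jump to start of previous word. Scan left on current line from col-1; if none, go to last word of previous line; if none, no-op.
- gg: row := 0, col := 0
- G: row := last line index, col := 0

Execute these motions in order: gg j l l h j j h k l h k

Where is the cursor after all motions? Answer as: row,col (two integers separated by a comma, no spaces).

After 1 (gg): row=0 col=0 char='f'
After 2 (j): row=1 col=0 char='g'
After 3 (l): row=1 col=1 char='r'
After 4 (l): row=1 col=2 char='e'
After 5 (h): row=1 col=1 char='r'
After 6 (j): row=2 col=1 char='b'
After 7 (j): row=3 col=1 char='e'
After 8 (h): row=3 col=0 char='l'
After 9 (k): row=2 col=0 char='_'
After 10 (l): row=2 col=1 char='b'
After 11 (h): row=2 col=0 char='_'
After 12 (k): row=1 col=0 char='g'

Answer: 1,0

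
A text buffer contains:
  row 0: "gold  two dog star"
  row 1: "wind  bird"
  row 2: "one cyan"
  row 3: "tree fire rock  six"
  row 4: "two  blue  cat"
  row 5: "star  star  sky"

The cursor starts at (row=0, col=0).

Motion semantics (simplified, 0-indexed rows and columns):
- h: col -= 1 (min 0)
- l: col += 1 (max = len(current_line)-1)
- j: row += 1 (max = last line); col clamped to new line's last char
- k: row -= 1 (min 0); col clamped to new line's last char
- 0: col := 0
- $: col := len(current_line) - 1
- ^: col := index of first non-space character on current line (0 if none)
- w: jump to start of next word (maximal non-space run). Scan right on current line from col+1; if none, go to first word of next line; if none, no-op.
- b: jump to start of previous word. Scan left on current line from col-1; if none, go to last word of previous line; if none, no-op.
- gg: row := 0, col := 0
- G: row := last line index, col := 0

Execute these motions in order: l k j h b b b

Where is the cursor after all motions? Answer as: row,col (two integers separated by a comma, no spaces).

After 1 (l): row=0 col=1 char='o'
After 2 (k): row=0 col=1 char='o'
After 3 (j): row=1 col=1 char='i'
After 4 (h): row=1 col=0 char='w'
After 5 (b): row=0 col=14 char='s'
After 6 (b): row=0 col=10 char='d'
After 7 (b): row=0 col=6 char='t'

Answer: 0,6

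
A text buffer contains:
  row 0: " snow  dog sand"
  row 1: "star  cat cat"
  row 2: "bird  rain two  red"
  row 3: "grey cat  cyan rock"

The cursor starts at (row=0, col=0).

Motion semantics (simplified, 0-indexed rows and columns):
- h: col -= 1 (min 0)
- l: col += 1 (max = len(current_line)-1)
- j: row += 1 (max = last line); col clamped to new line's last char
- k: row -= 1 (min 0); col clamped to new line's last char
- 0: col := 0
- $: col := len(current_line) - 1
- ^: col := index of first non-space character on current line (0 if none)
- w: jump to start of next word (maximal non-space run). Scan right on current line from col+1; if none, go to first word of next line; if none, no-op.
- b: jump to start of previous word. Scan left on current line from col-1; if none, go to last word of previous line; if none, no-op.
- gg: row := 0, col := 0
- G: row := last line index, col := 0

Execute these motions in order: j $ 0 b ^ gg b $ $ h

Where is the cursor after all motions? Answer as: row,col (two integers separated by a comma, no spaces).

After 1 (j): row=1 col=0 char='s'
After 2 ($): row=1 col=12 char='t'
After 3 (0): row=1 col=0 char='s'
After 4 (b): row=0 col=11 char='s'
After 5 (^): row=0 col=1 char='s'
After 6 (gg): row=0 col=0 char='_'
After 7 (b): row=0 col=0 char='_'
After 8 ($): row=0 col=14 char='d'
After 9 ($): row=0 col=14 char='d'
After 10 (h): row=0 col=13 char='n'

Answer: 0,13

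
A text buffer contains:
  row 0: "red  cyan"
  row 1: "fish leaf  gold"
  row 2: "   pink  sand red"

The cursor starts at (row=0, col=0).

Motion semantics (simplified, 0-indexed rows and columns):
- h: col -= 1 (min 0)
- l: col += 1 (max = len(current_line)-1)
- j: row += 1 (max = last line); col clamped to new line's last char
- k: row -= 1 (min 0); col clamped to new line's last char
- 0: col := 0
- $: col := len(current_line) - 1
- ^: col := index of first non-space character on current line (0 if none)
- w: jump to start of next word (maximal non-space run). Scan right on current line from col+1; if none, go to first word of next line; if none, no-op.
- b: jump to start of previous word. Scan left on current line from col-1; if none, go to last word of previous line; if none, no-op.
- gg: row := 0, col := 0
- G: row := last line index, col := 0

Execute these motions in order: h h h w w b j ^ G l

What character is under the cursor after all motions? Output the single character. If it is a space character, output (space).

After 1 (h): row=0 col=0 char='r'
After 2 (h): row=0 col=0 char='r'
After 3 (h): row=0 col=0 char='r'
After 4 (w): row=0 col=5 char='c'
After 5 (w): row=1 col=0 char='f'
After 6 (b): row=0 col=5 char='c'
After 7 (j): row=1 col=5 char='l'
After 8 (^): row=1 col=0 char='f'
After 9 (G): row=2 col=0 char='_'
After 10 (l): row=2 col=1 char='_'

Answer: (space)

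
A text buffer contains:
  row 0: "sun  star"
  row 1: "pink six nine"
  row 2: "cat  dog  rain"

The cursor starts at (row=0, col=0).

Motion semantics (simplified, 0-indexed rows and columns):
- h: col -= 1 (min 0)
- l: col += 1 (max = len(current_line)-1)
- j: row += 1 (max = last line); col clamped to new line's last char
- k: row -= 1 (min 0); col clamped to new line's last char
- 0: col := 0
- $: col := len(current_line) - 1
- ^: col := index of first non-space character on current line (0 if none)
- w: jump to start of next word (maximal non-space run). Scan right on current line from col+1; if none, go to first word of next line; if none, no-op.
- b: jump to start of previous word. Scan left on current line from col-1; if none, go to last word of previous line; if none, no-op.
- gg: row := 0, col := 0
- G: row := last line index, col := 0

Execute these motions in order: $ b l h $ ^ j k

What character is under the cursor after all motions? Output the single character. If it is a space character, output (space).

After 1 ($): row=0 col=8 char='r'
After 2 (b): row=0 col=5 char='s'
After 3 (l): row=0 col=6 char='t'
After 4 (h): row=0 col=5 char='s'
After 5 ($): row=0 col=8 char='r'
After 6 (^): row=0 col=0 char='s'
After 7 (j): row=1 col=0 char='p'
After 8 (k): row=0 col=0 char='s'

Answer: s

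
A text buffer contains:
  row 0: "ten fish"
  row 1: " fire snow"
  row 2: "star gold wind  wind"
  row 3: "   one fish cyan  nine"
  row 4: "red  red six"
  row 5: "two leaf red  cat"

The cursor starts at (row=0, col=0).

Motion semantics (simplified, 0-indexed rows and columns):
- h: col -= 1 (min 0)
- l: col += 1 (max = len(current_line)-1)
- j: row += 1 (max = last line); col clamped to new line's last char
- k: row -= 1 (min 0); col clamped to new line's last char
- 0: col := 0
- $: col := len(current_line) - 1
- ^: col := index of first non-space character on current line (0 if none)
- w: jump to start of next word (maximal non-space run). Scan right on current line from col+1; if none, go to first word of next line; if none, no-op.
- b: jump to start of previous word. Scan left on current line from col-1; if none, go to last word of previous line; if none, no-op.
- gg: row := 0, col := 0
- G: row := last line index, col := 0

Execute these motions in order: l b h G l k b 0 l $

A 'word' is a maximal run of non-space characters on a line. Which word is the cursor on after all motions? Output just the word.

After 1 (l): row=0 col=1 char='e'
After 2 (b): row=0 col=0 char='t'
After 3 (h): row=0 col=0 char='t'
After 4 (G): row=5 col=0 char='t'
After 5 (l): row=5 col=1 char='w'
After 6 (k): row=4 col=1 char='e'
After 7 (b): row=4 col=0 char='r'
After 8 (0): row=4 col=0 char='r'
After 9 (l): row=4 col=1 char='e'
After 10 ($): row=4 col=11 char='x'

Answer: six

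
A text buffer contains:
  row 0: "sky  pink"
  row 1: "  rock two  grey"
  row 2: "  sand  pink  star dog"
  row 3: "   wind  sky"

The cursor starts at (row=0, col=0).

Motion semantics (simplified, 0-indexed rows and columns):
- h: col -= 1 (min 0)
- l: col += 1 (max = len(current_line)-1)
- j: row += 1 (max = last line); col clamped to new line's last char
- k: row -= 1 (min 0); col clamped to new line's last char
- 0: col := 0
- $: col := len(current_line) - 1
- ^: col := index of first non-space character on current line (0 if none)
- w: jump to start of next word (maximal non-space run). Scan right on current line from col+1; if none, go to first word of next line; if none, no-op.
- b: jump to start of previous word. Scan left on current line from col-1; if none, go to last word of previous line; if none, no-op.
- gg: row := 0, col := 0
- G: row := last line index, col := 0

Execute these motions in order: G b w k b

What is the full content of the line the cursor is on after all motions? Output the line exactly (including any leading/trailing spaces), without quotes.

After 1 (G): row=3 col=0 char='_'
After 2 (b): row=2 col=19 char='d'
After 3 (w): row=3 col=3 char='w'
After 4 (k): row=2 col=3 char='a'
After 5 (b): row=2 col=2 char='s'

Answer:   sand  pink  star dog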